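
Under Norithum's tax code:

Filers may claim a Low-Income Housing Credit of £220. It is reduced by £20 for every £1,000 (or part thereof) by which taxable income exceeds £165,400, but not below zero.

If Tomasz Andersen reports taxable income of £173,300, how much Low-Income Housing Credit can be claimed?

Low-Income Housing Credit: income exceeds £165,400 by £7,900, which is 8 full-or-partial £1,000 increments; reduction = 8 × £20 = £160, leaving £60.

£60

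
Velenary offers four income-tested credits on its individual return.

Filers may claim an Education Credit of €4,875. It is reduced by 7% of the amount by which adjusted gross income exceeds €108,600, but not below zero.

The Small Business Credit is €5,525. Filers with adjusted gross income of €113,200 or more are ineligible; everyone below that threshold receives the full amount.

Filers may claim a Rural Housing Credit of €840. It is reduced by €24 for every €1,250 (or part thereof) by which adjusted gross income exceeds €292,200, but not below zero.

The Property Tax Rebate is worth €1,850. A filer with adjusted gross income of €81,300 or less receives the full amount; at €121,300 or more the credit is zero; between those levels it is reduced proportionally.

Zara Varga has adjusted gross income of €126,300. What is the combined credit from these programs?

Education Credit: 7% of the €17,700 excess over €108,600 is €1,239; credit = €4,875 − €1,239 = €3,636.
Small Business Credit: €126,300 meets or exceeds the €113,200 cutoff, so the credit is €0.
Rural Housing Credit: €126,300 is at or below the €292,200 threshold, so the full €840 applies.
Property Tax Rebate: €126,300 is at or above €121,300, so the credit is €0.
Total: €3,636 + €0 + €840 + €0 = €4,476.

€4,476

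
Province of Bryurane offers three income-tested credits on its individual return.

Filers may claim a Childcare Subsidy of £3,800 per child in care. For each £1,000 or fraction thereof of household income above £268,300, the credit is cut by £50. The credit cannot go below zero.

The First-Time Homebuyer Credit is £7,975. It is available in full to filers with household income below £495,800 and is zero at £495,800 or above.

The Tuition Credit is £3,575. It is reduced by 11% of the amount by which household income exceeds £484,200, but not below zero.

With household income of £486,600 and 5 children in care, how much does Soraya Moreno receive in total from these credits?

£19,336

Childcare Subsidy: base = 5 × £3,800 = £19,000. income exceeds £268,300 by £218,300, which is 219 full-or-partial £1,000 increments; reduction = 219 × £50 = £10,950, leaving £8,050.
First-Time Homebuyer Credit: £486,600 is below the £495,800 cutoff, so the full £7,975 applies.
Tuition Credit: 11% of the £2,400 excess over £484,200 is £264; credit = £3,575 − £264 = £3,311.
Total: £8,050 + £7,975 + £3,311 = £19,336.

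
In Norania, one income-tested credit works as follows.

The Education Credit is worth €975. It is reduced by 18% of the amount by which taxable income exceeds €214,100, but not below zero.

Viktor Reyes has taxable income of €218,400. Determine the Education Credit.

Education Credit: 18% of the €4,300 excess over €214,100 is €774; credit = €975 − €774 = €201.

€201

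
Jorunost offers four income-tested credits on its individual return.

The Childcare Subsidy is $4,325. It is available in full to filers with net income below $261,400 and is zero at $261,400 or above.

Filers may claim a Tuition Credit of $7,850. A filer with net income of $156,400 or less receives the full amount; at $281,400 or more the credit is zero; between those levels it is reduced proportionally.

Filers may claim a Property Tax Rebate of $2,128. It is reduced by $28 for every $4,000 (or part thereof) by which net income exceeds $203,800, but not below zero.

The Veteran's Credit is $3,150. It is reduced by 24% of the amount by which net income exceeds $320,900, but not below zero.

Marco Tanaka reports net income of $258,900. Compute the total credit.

$10,624

Childcare Subsidy: $258,900 is below the $261,400 cutoff, so the full $4,325 applies.
Tuition Credit: $258,900 is $102,500 into a $125,000 phase-out range, leaving 22,500/125,000 of the credit: $7,850 × 22,500/125,000 = $1,413.
Property Tax Rebate: income exceeds $203,800 by $55,100, which is 14 full-or-partial $4,000 increments; reduction = 14 × $28 = $392, leaving $1,736.
Veteran's Credit: $258,900 is at or below the $320,900 threshold, so the full $3,150 applies.
Total: $4,325 + $1,413 + $1,736 + $3,150 = $10,624.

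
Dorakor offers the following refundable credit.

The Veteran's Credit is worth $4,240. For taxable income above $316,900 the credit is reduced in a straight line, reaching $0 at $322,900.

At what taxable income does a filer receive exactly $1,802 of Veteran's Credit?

$1,802 is 1,802/4,240 of the full $4,240, so 2,438/4,240 of the $6,000 range has been used: income = $316,900 + $6,000 × 2,438/4,240 = $320,350.

$320,350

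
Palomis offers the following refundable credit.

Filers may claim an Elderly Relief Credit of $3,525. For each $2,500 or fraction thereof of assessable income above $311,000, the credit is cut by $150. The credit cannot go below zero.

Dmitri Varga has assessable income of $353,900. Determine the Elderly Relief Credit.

$825

Elderly Relief Credit: income exceeds $311,000 by $42,900, which is 18 full-or-partial $2,500 increments; reduction = 18 × $150 = $2,700, leaving $825.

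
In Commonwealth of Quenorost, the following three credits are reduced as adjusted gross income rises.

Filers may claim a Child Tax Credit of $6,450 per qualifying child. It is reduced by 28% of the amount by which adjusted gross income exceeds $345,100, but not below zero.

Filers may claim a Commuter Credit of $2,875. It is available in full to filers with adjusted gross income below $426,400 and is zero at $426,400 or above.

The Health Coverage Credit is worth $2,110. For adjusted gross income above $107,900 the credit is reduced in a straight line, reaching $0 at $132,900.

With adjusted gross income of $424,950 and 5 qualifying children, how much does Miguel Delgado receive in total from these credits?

Child Tax Credit: base = 5 × $6,450 = $32,250. 28% of the $79,850 excess over $345,100 is $22,358; credit = $32,250 − $22,358 = $9,892.
Commuter Credit: $424,950 is below the $426,400 cutoff, so the full $2,875 applies.
Health Coverage Credit: $424,950 is at or above $132,900, so the credit is $0.
Total: $9,892 + $2,875 + $0 = $12,767.

$12,767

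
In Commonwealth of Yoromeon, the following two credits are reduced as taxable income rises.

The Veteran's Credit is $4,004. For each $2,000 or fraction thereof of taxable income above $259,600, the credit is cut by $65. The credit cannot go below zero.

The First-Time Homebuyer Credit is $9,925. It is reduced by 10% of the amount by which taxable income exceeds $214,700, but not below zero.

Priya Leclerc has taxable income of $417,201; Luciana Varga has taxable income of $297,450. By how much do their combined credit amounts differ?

Priya ($417,201): Veteran's Credit: income exceeds $259,600 by $157,601 → 79 increments × $65 = $5,135 ≥ base, so the credit is $0. First-Time Homebuyer Credit: 10% of the $202,501 excess over $214,700 is $20,250.10 ≥ base, so the credit is $0. total $0 + $0 = $0
Luciana ($297,450): Veteran's Credit: income exceeds $259,600 by $37,850, which is 19 full-or-partial $2,000 increments; reduction = 19 × $65 = $1,235, leaving $2,769. First-Time Homebuyer Credit: 10% of the $82,750 excess over $214,700 is $8,275; credit = $9,925 − $8,275 = $1,650. total $2,769 + $1,650 = $4,419
Difference: |$0 − $4,419| = $4,419.

$4,419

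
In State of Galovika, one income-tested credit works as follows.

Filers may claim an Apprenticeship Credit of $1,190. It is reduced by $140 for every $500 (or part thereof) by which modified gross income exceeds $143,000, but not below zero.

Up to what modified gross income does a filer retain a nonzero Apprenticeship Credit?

$147,000

After 8 increments the reduction is 8 × $140 = $1,120, leaving $70; one more increment wipes it out. Increment 8 ends at excess 8 × $500 = $4,000, so the highest qualifying income is $143,000 + $4,000 = $147,000.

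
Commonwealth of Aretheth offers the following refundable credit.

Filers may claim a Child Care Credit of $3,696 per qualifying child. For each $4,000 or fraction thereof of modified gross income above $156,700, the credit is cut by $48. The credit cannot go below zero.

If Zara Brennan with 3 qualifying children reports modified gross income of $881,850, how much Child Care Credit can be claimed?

$2,352

Child Care Credit: base = 3 × $3,696 = $11,088. income exceeds $156,700 by $725,150, which is 182 full-or-partial $4,000 increments; reduction = 182 × $48 = $8,736, leaving $2,352.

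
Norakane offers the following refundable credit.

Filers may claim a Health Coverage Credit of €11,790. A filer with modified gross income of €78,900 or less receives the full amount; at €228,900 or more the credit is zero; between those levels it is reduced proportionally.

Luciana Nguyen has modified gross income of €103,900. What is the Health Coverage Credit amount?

€9,825

Health Coverage Credit: €103,900 is €25,000 into a €150,000 phase-out range, leaving 125,000/150,000 of the credit: €11,790 × 125,000/150,000 = €9,825.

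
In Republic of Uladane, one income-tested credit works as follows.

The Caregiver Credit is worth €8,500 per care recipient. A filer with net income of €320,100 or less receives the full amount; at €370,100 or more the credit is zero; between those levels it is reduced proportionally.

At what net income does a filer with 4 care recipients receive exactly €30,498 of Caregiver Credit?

€325,250

Full credit = 4 × €8,500 = €34,000.
€30,498 is 30,498/34,000 of the full €34,000, so 3,502/34,000 of the €50,000 range has been used: income = €320,100 + €50,000 × 3,502/34,000 = €325,250.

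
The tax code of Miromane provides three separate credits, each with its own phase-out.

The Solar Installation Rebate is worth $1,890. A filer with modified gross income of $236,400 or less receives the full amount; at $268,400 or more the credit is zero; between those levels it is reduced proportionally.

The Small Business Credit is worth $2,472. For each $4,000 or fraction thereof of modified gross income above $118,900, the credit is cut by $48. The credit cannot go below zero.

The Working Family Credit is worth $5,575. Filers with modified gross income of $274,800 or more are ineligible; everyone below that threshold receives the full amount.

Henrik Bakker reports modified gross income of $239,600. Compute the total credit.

$8,260

Solar Installation Rebate: $239,600 is $3,200 into a $32,000 phase-out range, leaving 28,800/32,000 of the credit: $1,890 × 28,800/32,000 = $1,701.
Small Business Credit: income exceeds $118,900 by $120,700, which is 31 full-or-partial $4,000 increments; reduction = 31 × $48 = $1,488, leaving $984.
Working Family Credit: $239,600 is below the $274,800 cutoff, so the full $5,575 applies.
Total: $1,701 + $984 + $5,575 = $8,260.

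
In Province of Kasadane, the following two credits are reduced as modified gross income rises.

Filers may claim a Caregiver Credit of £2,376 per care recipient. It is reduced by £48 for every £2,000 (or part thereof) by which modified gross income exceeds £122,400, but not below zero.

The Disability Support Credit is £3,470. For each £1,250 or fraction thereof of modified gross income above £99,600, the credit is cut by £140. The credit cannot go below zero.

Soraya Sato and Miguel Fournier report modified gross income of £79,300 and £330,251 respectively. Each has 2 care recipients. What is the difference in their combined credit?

Soraya (£79,300): Caregiver Credit: base = 2 × £2,376 = £4,752. £79,300 is at or below the £122,400 threshold, so the full £4,752 applies. Disability Support Credit: £79,300 is at or below the £99,600 threshold, so the full £3,470 applies. total £4,752 + £3,470 = £8,222
Miguel (£330,251): Caregiver Credit: base = 2 × £2,376 = £4,752. income exceeds £122,400 by £207,851 → 104 increments × £48 = £4,992 ≥ base, so the credit is £0. Disability Support Credit: income exceeds £99,600 by £230,651 → 185 increments × £140 = £25,900 ≥ base, so the credit is £0. total £0 + £0 = £0
Difference: |£8,222 − £0| = £8,222.

£8,222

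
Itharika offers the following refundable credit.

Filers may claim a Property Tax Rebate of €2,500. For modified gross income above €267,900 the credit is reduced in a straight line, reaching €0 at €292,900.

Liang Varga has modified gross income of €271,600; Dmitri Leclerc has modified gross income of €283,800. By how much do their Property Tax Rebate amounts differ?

€1,220

Liang (€271,600): Property Tax Rebate: €271,600 is €3,700 into a €25,000 phase-out range, leaving 21,300/25,000 of the credit: €2,500 × 21,300/25,000 = €2,130.
Dmitri (€283,800): Property Tax Rebate: €283,800 is €15,900 into a €25,000 phase-out range, leaving 9,100/25,000 of the credit: €2,500 × 9,100/25,000 = €910.
Difference: |€2,130 − €910| = €1,220.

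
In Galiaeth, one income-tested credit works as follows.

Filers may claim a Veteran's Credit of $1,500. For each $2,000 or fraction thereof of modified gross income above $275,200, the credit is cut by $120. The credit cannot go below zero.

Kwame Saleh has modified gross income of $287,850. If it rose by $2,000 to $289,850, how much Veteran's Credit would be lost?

$120

At $287,850 — income exceeds $275,200 by $12,650, which is 7 full-or-partial $2,000 increments; reduction = 7 × $120 = $840, leaving $660.
At $289,850 — income exceeds $275,200 by $14,650, which is 8 full-or-partial $2,000 increments; reduction = 8 × $120 = $960, leaving $540.
Lost: $660 − $540 = $120.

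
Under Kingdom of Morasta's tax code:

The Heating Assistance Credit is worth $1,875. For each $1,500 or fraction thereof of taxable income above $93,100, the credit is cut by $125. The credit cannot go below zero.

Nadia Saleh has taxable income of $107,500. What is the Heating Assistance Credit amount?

$625

Heating Assistance Credit: income exceeds $93,100 by $14,400, which is 10 full-or-partial $1,500 increments; reduction = 10 × $125 = $1,250, leaving $625.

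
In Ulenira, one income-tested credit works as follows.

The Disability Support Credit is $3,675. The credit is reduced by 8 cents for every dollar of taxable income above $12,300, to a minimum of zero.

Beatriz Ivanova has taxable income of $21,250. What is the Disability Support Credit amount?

$2,959

Disability Support Credit: 8% of the $8,950 excess over $12,300 is $716; credit = $3,675 − $716 = $2,959.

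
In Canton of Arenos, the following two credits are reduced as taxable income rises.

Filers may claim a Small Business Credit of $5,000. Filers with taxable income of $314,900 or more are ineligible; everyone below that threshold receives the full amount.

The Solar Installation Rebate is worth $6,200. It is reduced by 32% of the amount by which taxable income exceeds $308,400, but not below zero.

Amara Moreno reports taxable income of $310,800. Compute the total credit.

$10,432

Small Business Credit: $310,800 is below the $314,900 cutoff, so the full $5,000 applies.
Solar Installation Rebate: 32% of the $2,400 excess over $308,400 is $768; credit = $6,200 − $768 = $5,432.
Total: $5,000 + $5,432 = $10,432.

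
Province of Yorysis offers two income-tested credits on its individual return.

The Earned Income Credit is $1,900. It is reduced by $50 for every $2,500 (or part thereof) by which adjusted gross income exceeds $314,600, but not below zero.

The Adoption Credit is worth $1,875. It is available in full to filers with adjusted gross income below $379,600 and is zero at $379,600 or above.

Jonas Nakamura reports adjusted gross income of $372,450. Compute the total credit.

$2,575

Earned Income Credit: income exceeds $314,600 by $57,850, which is 24 full-or-partial $2,500 increments; reduction = 24 × $50 = $1,200, leaving $700.
Adoption Credit: $372,450 is below the $379,600 cutoff, so the full $1,875 applies.
Total: $700 + $1,875 = $2,575.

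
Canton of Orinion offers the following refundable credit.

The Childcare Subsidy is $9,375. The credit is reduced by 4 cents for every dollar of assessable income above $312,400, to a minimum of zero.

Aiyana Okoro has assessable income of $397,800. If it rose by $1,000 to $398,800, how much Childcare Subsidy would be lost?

At $397,800 — 4% of the $85,400 excess over $312,400 is $3,416; credit = $9,375 − $3,416 = $5,959.
At $398,800 — 4% of the $86,400 excess over $312,400 is $3,456; credit = $9,375 − $3,456 = $5,919.
Lost: $5,959 − $5,919 = $40.

$40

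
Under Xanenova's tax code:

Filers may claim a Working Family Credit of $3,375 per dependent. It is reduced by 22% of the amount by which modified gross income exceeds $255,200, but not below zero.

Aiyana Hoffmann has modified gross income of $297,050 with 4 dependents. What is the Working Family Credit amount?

$4,293

Working Family Credit: base = 4 × $3,375 = $13,500. 22% of the $41,850 excess over $255,200 is $9,207; credit = $13,500 − $9,207 = $4,293.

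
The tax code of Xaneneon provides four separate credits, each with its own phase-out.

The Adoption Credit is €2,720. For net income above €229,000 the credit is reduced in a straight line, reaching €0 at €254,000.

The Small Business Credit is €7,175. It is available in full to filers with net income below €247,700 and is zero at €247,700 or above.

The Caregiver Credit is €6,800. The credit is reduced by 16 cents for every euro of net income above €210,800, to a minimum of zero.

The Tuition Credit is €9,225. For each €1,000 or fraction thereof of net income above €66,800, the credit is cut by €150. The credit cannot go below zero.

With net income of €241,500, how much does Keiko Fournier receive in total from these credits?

€10,423

Adoption Credit: €241,500 is €12,500 into a €25,000 phase-out range, leaving 12,500/25,000 of the credit: €2,720 × 12,500/25,000 = €1,360.
Small Business Credit: €241,500 is below the €247,700 cutoff, so the full €7,175 applies.
Caregiver Credit: 16% of the €30,700 excess over €210,800 is €4,912; credit = €6,800 − €4,912 = €1,888.
Tuition Credit: income exceeds €66,800 by €174,700 → 175 increments × €150 = €26,250 ≥ base, so the credit is €0.
Total: €1,360 + €7,175 + €1,888 + €0 = €10,423.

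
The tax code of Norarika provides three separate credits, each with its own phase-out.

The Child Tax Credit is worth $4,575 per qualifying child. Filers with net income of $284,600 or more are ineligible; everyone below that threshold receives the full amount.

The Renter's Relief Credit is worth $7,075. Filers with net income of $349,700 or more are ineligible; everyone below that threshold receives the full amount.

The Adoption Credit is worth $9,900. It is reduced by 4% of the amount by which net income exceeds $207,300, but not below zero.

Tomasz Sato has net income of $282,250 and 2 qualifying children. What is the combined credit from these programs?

$23,127

Child Tax Credit: base = 2 × $4,575 = $9,150. $282,250 is below the $284,600 cutoff, so the full $9,150 applies.
Renter's Relief Credit: $282,250 is below the $349,700 cutoff, so the full $7,075 applies.
Adoption Credit: 4% of the $74,950 excess over $207,300 is $2,998; credit = $9,900 − $2,998 = $6,902.
Total: $9,150 + $7,075 + $6,902 = $23,127.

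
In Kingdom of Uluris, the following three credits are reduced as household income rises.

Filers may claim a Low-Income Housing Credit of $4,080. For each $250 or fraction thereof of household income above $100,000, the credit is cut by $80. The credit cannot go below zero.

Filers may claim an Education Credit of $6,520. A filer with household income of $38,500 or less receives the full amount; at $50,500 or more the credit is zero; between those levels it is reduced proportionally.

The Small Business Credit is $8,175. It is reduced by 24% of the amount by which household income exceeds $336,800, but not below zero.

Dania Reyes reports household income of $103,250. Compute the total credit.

$11,215

Low-Income Housing Credit: income exceeds $100,000 by $3,250, which is 13 full-or-partial $250 increments; reduction = 13 × $80 = $1,040, leaving $3,040.
Education Credit: $103,250 is at or above $50,500, so the credit is $0.
Small Business Credit: $103,250 is at or below the $336,800 threshold, so the full $8,175 applies.
Total: $3,040 + $0 + $8,175 = $11,215.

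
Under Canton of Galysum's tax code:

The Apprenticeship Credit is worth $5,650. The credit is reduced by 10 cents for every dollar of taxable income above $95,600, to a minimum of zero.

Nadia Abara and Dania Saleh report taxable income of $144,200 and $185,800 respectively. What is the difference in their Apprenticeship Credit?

Nadia ($144,200): Apprenticeship Credit: 10% of the $48,600 excess over $95,600 is $4,860; credit = $5,650 − $4,860 = $790.
Dania ($185,800): Apprenticeship Credit: 10% of the $90,200 excess over $95,600 is $9,020 ≥ base, so the credit is $0.
Difference: |$790 − $0| = $790.

$790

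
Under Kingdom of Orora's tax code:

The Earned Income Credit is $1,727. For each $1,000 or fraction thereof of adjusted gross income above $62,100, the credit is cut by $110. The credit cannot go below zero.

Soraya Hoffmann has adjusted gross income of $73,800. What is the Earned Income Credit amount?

$407

Earned Income Credit: income exceeds $62,100 by $11,700, which is 12 full-or-partial $1,000 increments; reduction = 12 × $110 = $1,320, leaving $407.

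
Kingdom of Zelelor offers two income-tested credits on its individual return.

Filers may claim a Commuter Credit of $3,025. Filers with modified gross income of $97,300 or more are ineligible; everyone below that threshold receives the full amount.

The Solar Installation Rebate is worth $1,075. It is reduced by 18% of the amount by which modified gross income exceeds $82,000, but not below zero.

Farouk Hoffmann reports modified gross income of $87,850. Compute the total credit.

$3,047

Commuter Credit: $87,850 is below the $97,300 cutoff, so the full $3,025 applies.
Solar Installation Rebate: 18% of the $5,850 excess over $82,000 is $1,053; credit = $1,075 − $1,053 = $22.
Total: $3,025 + $22 = $3,047.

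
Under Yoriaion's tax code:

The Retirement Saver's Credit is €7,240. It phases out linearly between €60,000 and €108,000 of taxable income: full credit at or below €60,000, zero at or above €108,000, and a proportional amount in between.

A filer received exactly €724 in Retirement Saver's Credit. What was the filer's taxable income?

€724 is 724/7,240 of the full €7,240, so 6,516/7,240 of the €48,000 range has been used: income = €60,000 + €48,000 × 6,516/7,240 = €103,200.

€103,200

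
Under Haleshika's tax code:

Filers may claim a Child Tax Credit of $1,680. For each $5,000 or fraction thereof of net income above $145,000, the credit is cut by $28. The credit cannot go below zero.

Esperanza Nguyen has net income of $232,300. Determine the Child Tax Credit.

$1,176

Child Tax Credit: income exceeds $145,000 by $87,300, which is 18 full-or-partial $5,000 increments; reduction = 18 × $28 = $504, leaving $1,176.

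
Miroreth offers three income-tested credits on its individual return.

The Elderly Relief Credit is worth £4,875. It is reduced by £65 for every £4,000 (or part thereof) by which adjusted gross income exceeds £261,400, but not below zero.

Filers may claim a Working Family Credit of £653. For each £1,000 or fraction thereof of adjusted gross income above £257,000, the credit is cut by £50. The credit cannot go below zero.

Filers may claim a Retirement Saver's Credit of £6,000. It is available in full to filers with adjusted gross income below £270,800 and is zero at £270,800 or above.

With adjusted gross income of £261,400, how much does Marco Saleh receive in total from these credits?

£11,278

Elderly Relief Credit: £261,400 is at or below the £261,400 threshold, so the full £4,875 applies.
Working Family Credit: income exceeds £257,000 by £4,400, which is 5 full-or-partial £1,000 increments; reduction = 5 × £50 = £250, leaving £403.
Retirement Saver's Credit: £261,400 is below the £270,800 cutoff, so the full £6,000 applies.
Total: £4,875 + £403 + £6,000 = £11,278.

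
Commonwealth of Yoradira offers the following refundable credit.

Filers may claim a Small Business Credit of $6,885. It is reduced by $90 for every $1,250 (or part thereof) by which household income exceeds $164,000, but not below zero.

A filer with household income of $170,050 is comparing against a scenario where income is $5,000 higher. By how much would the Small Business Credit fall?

At $170,050 — income exceeds $164,000 by $6,050, which is 5 full-or-partial $1,250 increments; reduction = 5 × $90 = $450, leaving $6,435.
At $175,050 — income exceeds $164,000 by $11,050, which is 9 full-or-partial $1,250 increments; reduction = 9 × $90 = $810, leaving $6,075.
Lost: $6,435 − $6,075 = $360.

$360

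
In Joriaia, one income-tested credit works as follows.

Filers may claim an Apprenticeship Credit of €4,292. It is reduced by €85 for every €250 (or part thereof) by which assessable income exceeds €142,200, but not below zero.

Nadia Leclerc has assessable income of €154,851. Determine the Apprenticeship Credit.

€0

Apprenticeship Credit: income exceeds €142,200 by €12,651 → 51 increments × €85 = €4,335 ≥ base, so the credit is €0.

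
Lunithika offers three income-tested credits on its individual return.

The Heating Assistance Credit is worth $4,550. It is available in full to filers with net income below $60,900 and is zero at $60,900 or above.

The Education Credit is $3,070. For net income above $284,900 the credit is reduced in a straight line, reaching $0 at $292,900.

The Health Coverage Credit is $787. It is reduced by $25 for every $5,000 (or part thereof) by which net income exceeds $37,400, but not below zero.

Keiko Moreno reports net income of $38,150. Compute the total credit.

$8,382

Heating Assistance Credit: $38,150 is below the $60,900 cutoff, so the full $4,550 applies.
Education Credit: $38,150 is at or below the $284,900 threshold, so the full $3,070 applies.
Health Coverage Credit: income exceeds $37,400 by $750, which is 1 full-or-partial $5,000 increment; reduction = 1 × $25 = $25, leaving $762.
Total: $4,550 + $3,070 + $762 = $8,382.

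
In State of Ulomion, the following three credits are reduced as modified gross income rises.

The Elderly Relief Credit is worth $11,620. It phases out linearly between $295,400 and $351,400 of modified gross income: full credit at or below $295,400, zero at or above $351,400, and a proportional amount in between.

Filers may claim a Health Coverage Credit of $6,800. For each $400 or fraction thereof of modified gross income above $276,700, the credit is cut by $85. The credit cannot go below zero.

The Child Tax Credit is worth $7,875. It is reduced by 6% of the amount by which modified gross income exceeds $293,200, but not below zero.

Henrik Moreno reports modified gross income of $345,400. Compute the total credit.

Elderly Relief Credit: $345,400 is $50,000 into a $56,000 phase-out range, leaving 6,000/56,000 of the credit: $11,620 × 6,000/56,000 = $1,245.
Health Coverage Credit: income exceeds $276,700 by $68,700 → 172 increments × $85 = $14,620 ≥ base, so the credit is $0.
Child Tax Credit: 6% of the $52,200 excess over $293,200 is $3,132; credit = $7,875 − $3,132 = $4,743.
Total: $1,245 + $0 + $4,743 = $5,988.

$5,988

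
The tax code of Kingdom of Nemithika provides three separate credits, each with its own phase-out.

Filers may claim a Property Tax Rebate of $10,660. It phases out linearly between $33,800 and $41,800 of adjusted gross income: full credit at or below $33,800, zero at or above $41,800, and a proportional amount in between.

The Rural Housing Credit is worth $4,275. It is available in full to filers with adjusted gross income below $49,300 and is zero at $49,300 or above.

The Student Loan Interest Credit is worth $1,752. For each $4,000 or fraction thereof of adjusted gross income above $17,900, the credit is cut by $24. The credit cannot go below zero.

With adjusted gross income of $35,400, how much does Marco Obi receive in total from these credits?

Property Tax Rebate: $35,400 is $1,600 into a $8,000 phase-out range, leaving 6,400/8,000 of the credit: $10,660 × 6,400/8,000 = $8,528.
Rural Housing Credit: $35,400 is below the $49,300 cutoff, so the full $4,275 applies.
Student Loan Interest Credit: income exceeds $17,900 by $17,500, which is 5 full-or-partial $4,000 increments; reduction = 5 × $24 = $120, leaving $1,632.
Total: $8,528 + $4,275 + $1,632 = $14,435.

$14,435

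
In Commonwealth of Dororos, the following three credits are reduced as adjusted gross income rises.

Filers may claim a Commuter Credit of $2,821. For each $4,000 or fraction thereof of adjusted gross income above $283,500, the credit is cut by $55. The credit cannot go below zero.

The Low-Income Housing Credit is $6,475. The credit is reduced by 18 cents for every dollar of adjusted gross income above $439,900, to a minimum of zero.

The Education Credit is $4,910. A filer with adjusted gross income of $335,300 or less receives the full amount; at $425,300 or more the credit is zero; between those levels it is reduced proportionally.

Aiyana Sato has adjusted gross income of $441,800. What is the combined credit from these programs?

Commuter Credit: income exceeds $283,500 by $158,300, which is 40 full-or-partial $4,000 increments; reduction = 40 × $55 = $2,200, leaving $621.
Low-Income Housing Credit: 18% of the $1,900 excess over $439,900 is $342; credit = $6,475 − $342 = $6,133.
Education Credit: $441,800 is at or above $425,300, so the credit is $0.
Total: $621 + $6,133 + $0 = $6,754.

$6,754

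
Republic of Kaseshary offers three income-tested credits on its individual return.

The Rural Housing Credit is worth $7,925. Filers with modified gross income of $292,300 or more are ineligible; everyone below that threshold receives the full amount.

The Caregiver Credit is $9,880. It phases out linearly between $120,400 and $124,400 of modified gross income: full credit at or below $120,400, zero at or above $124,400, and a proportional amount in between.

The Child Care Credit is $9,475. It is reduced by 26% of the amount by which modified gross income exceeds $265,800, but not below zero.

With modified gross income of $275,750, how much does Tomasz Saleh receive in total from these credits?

$14,813

Rural Housing Credit: $275,750 is below the $292,300 cutoff, so the full $7,925 applies.
Caregiver Credit: $275,750 is at or above $124,400, so the credit is $0.
Child Care Credit: 26% of the $9,950 excess over $265,800 is $2,587; credit = $9,475 − $2,587 = $6,888.
Total: $7,925 + $0 + $6,888 = $14,813.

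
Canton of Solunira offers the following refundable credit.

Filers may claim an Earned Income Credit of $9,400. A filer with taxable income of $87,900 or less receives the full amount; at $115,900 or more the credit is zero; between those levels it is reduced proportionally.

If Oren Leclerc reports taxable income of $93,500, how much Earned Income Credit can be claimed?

Earned Income Credit: $93,500 is $5,600 into a $28,000 phase-out range, leaving 22,400/28,000 of the credit: $9,400 × 22,400/28,000 = $7,520.

$7,520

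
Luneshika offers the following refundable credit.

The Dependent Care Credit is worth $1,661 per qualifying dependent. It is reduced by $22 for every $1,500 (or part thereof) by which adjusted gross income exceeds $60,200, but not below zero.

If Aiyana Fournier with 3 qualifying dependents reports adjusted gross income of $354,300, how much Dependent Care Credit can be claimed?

Dependent Care Credit: base = 3 × $1,661 = $4,983. income exceeds $60,200 by $294,100, which is 197 full-or-partial $1,500 increments; reduction = 197 × $22 = $4,334, leaving $649.

$649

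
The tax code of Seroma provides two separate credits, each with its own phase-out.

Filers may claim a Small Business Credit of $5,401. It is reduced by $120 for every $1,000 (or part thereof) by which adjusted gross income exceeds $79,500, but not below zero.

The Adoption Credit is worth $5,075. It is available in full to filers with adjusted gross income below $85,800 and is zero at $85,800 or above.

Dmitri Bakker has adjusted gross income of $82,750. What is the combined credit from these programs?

Small Business Credit: income exceeds $79,500 by $3,250, which is 4 full-or-partial $1,000 increments; reduction = 4 × $120 = $480, leaving $4,921.
Adoption Credit: $82,750 is below the $85,800 cutoff, so the full $5,075 applies.
Total: $4,921 + $5,075 = $9,996.

$9,996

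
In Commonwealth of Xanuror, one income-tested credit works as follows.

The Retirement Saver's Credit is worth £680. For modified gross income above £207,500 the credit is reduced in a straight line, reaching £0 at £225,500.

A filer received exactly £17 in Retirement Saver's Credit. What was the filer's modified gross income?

£225,050

£17 is 17/680 of the full £680, so 663/680 of the £18,000 range has been used: income = £207,500 + £18,000 × 663/680 = £225,050.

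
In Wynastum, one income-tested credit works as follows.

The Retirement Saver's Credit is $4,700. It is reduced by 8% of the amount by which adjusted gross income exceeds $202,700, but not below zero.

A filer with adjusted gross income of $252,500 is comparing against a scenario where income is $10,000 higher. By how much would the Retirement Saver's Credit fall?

$716

At $252,500 — 8% of the $49,800 excess over $202,700 is $3,984; credit = $4,700 − $3,984 = $716.
At $262,500 — 8% of the $59,800 excess over $202,700 is $4,784 ≥ base, so the credit is $0.
Lost: $716 − $0 = $716.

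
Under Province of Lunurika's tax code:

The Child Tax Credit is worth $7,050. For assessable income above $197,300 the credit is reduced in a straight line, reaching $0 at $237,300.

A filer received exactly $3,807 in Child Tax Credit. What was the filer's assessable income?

$3,807 is 3,807/7,050 of the full $7,050, so 3,243/7,050 of the $40,000 range has been used: income = $197,300 + $40,000 × 3,243/7,050 = $215,700.

$215,700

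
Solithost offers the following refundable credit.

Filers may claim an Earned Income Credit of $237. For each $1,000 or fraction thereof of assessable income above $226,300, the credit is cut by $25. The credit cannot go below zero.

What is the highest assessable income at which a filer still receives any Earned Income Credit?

$235,300

After 9 increments the reduction is 9 × $25 = $225, leaving $12; one more increment wipes it out. Increment 9 ends at excess 9 × $1,000 = $9,000, so the highest qualifying income is $226,300 + $9,000 = $235,300.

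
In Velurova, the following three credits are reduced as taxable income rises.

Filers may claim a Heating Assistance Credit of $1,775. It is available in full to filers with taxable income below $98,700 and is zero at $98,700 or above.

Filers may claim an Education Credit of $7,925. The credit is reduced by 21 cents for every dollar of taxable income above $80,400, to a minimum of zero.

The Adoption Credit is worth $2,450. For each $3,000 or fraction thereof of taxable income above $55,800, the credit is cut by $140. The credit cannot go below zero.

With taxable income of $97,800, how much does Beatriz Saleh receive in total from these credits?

$6,536

Heating Assistance Credit: $97,800 is below the $98,700 cutoff, so the full $1,775 applies.
Education Credit: 21% of the $17,400 excess over $80,400 is $3,654; credit = $7,925 − $3,654 = $4,271.
Adoption Credit: income exceeds $55,800 by $42,000, which is 14 full-or-partial $3,000 increments; reduction = 14 × $140 = $1,960, leaving $490.
Total: $1,775 + $4,271 + $490 = $6,536.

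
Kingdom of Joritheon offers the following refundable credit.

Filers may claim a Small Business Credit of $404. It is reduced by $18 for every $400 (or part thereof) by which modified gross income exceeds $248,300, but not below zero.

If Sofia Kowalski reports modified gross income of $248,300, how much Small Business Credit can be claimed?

Small Business Credit: $248,300 is at or below the $248,300 threshold, so the full $404 applies.

$404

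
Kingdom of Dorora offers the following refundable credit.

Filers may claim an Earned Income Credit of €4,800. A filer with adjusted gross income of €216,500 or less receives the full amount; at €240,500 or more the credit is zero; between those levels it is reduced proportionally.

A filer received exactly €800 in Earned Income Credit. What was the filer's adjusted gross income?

€236,500

€800 is 800/4,800 of the full €4,800, so 4,000/4,800 of the €24,000 range has been used: income = €216,500 + €24,000 × 4,000/4,800 = €236,500.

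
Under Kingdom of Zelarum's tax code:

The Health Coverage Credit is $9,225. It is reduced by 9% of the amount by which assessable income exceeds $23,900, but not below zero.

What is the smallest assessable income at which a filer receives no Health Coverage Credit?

$126,400

The credit falls by 9% of each dollar above $23,900, so it reaches zero when the excess is $9,225 / 9% = $102,500: income = $23,900 + $102,500 = $126,400.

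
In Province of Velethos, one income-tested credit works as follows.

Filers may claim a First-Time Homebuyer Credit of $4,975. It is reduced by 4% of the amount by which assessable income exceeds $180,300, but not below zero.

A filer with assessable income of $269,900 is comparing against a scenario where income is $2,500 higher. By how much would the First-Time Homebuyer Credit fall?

At $269,900 — 4% of the $89,600 excess over $180,300 is $3,584; credit = $4,975 − $3,584 = $1,391.
At $272,400 — 4% of the $92,100 excess over $180,300 is $3,684; credit = $4,975 − $3,684 = $1,291.
Lost: $1,391 − $1,291 = $100.

$100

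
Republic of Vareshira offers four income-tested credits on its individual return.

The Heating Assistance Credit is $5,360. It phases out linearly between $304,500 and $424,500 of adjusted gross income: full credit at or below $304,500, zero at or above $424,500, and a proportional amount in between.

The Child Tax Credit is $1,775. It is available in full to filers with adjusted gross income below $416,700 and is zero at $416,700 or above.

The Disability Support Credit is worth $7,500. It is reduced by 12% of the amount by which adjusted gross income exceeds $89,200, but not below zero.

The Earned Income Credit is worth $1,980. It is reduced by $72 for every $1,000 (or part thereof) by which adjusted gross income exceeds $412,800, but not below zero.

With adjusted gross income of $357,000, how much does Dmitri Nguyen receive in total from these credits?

$6,770

Heating Assistance Credit: $357,000 is $52,500 into a $120,000 phase-out range, leaving 67,500/120,000 of the credit: $5,360 × 67,500/120,000 = $3,015.
Child Tax Credit: $357,000 is below the $416,700 cutoff, so the full $1,775 applies.
Disability Support Credit: 12% of the $267,800 excess over $89,200 is $32,136 ≥ base, so the credit is $0.
Earned Income Credit: $357,000 is at or below the $412,800 threshold, so the full $1,980 applies.
Total: $3,015 + $1,775 + $0 + $1,980 = $6,770.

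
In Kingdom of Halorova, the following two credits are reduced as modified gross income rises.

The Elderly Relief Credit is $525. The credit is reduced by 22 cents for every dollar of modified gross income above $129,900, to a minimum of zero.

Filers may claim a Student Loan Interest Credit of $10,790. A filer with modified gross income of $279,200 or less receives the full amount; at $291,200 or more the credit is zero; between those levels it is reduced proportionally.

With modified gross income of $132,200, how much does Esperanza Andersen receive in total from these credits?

Elderly Relief Credit: 22% of the $2,300 excess over $129,900 is $506; credit = $525 − $506 = $19.
Student Loan Interest Credit: $132,200 is at or below the $279,200 threshold, so the full $10,790 applies.
Total: $19 + $10,790 = $10,809.

$10,809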